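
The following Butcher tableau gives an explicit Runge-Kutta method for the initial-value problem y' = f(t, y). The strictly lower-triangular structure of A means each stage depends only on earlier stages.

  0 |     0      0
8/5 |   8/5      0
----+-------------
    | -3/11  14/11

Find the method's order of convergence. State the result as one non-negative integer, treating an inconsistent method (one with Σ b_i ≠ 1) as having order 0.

1

b = (-3/11, 14/11)
c = (0, 8/5)
Σ b_i: (-3/11)·1 + 14/11·1 = 1 ✓
b·c: 14/11·8/5 = 112/55 ≠ 1/2 ⇒ order 1.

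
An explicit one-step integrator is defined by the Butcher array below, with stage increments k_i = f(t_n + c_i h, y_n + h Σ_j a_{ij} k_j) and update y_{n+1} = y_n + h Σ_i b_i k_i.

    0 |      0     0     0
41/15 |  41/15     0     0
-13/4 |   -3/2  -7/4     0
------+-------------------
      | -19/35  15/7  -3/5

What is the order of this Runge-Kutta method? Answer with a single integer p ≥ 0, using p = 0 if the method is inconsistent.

b = (-19/35, 15/7, -3/5)
c = (0, 41/15, -13/4)
Ac = (0, 0, -287/60)
Σ b_i: (-19/35)·1 + 15/7·1 + (-3/5)·1 = 1 ✓
b·c: 15/7·41/15 + (-3/5)·(-13/4) = 1093/140 ≠ 1/2 ⇒ order 1.

1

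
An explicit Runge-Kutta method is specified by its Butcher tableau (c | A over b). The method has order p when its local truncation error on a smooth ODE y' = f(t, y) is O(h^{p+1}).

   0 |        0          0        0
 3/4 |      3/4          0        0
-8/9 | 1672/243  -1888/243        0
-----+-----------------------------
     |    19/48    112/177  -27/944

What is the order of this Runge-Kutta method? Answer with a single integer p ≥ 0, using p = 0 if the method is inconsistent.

b = (19/48, 112/177, -27/944)
c = (0, 3/4, -8/9)
Ac = (0, 0, -472/81)
Σ b_i: 19/48·1 + 112/177·1 + (-27/944)·1 = 1 ✓
b·c: 112/177·3/4 + (-27/944)·(-8/9) = 1/2 ✓
b·c²: 112/177·9/16 + (-27/944)·64/81 = 1/3 ✓
b·Ac: (-27/944)·(-472/81) = 1/6 ✓; 3 stages ⇒ order 3.

3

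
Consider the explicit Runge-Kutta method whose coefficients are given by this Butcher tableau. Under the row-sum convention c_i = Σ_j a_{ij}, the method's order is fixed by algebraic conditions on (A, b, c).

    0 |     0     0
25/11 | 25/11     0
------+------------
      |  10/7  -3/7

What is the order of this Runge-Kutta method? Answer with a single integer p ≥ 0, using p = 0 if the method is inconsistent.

1

b = (10/7, -3/7)
c = (0, 25/11)
Σ b_i: 10/7·1 + (-3/7)·1 = 1 ✓
b·c: (-3/7)·25/11 = -75/77 ≠ 1/2 ⇒ order 1.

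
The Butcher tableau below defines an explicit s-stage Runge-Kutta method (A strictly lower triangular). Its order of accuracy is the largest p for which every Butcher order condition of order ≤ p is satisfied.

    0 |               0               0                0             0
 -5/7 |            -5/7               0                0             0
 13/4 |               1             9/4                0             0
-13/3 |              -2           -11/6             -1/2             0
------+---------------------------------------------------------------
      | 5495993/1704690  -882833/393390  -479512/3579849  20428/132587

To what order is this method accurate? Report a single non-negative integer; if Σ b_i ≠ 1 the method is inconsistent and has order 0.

b = (5495993/1704690, -882833/393390, -479512/3579849, 20428/132587)
c = (0, -5/7, 13/4, -13/3)
Ac = (0, 0, -45/28, -53/168)
Σ b_i: 5495993/1704690·1 + (-882833/393390)·1 + (-479512/3579849)·1 + 20428/132587·1 = 1 ✓
b·c: (-882833/393390)·(-5/7) + (-479512/3579849)·13/4 + 20428/132587·(-13/3) = 1/2 ✓
b·c²: (-882833/393390)·25/49 + (-479512/3579849)·169/16 + 20428/132587·169/9 = 1/3 ✓
b·Ac: (-479512/3579849)·(-45/28) + 20428/132587·(-53/168) = 1/6 ✓
b·c³: (-882833/393390)·(-125/343) + (-479512/3579849)·2197/64 + 20428/132587·(-2197/27) = -35946647/2202984 ≠ 1/4 ⇒ order 3.
b·(c∘Ac): (-479512/3579849)·(-585/112) + 20428/132587·689/504 = 83554/91791 ≠ 1/8
b·Ac²: (-479512/3579849)·225/196 + 20428/132587·(-29243/4704) = -1904611/1713432 ≠ 1/12
b·A²c: 20428/132587·45/56 = 229815/1856218 ≠ 1/24

3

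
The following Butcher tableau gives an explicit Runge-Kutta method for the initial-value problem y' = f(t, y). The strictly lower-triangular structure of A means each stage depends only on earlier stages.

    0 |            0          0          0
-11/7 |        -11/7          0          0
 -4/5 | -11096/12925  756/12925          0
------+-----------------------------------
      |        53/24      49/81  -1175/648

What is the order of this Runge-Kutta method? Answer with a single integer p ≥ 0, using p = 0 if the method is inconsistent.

3

b = (53/24, 49/81, -1175/648)
c = (0, -11/7, -4/5)
Ac = (0, 0, -108/1175)
Σ b_i: 53/24·1 + 49/81·1 + (-1175/648)·1 = 1 ✓
b·c: 49/81·(-11/7) + (-1175/648)·(-4/5) = 1/2 ✓
b·c²: 49/81·121/49 + (-1175/648)·16/25 = 1/3 ✓
b·Ac: (-1175/648)·(-108/1175) = 1/6 ✓; 3 stages ⇒ order 3.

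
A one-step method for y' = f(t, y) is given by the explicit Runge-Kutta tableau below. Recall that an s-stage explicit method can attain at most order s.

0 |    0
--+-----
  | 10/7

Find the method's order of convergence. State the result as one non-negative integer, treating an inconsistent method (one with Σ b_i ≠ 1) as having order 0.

0

b = (10/7)
c = (0)
Σ b_i: 10/7·1 = 10/7 ≠ 1 ⇒ order 0.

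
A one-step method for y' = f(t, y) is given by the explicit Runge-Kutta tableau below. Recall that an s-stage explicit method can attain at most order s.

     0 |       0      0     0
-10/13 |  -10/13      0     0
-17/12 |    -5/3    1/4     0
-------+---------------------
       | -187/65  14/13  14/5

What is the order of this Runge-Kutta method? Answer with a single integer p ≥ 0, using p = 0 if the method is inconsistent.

1

b = (-187/65, 14/13, 14/5)
c = (0, -10/13, -17/12)
Ac = (0, 0, -5/26)
Σ b_i: (-187/65)·1 + 14/13·1 + 14/5·1 = 1 ✓
b·c: 14/13·(-10/13) + 14/5·(-17/12) = -24311/5070 ≠ 1/2 ⇒ order 1.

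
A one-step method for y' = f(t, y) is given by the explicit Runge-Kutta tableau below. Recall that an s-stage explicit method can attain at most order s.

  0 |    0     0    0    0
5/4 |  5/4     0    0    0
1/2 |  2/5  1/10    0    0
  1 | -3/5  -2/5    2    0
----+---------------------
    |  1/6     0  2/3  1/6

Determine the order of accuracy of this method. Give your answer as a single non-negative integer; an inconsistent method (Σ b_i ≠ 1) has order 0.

b = (1/6, 0, 2/3, 1/6)
c = (0, 5/4, 1/2, 1)
Ac = (0, 0, 1/8, 1/2)
Σ b_i: 1/6·1 + 2/3·1 + 1/6·1 = 1 ✓
b·c: 2/3·1/2 + 1/6·1 = 1/2 ✓
b·c²: 2/3·1/4 + 1/6·1 = 1/3 ✓
b·Ac: 2/3·1/8 + 1/6·1/2 = 1/6 ✓
b·c³: 2/3·1/8 + 1/6·1 = 1/4 ✓
b·(c∘Ac): 2/3·1/16 + 1/6·1/2 = 1/8 ✓
b·Ac²: 2/3·5/32 + 1/6·(-1/8) = 1/12 ✓
b·A²c: 1/6·1/4 = 1/24 ✓; 4 stages ⇒ order 4.

4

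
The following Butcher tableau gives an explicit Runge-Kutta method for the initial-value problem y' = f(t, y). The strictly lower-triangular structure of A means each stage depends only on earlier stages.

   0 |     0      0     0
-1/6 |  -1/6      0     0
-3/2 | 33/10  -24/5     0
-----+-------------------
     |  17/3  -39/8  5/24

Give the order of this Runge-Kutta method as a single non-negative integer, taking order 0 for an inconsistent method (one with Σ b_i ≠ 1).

b = (17/3, -39/8, 5/24)
c = (0, -1/6, -3/2)
Ac = (0, 0, 4/5)
Σ b_i: 17/3·1 + (-39/8)·1 + 5/24·1 = 1 ✓
b·c: (-39/8)·(-1/6) + 5/24·(-3/2) = 1/2 ✓
b·c²: (-39/8)·1/36 + 5/24·9/4 = 1/3 ✓
b·Ac: 5/24·4/5 = 1/6 ✓; 3 stages ⇒ order 3.

3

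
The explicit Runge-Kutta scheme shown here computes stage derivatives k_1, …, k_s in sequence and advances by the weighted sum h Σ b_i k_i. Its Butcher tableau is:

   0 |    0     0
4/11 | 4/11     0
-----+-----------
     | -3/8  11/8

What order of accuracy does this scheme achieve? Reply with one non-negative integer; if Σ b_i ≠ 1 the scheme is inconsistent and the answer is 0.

b = (-3/8, 11/8)
c = (0, 4/11)
Σ b_i: (-3/8)·1 + 11/8·1 = 1 ✓
b·c: 11/8·4/11 = 1/2 ✓; 2 stages ⇒ order 2.

2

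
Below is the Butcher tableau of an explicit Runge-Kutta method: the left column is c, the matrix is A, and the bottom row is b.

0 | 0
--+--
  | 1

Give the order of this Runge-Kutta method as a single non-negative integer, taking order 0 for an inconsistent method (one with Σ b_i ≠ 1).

1

b = (1)
c = (0)
Σ b_i: 1·1 = 1 ✓; 1 stage ⇒ order 1.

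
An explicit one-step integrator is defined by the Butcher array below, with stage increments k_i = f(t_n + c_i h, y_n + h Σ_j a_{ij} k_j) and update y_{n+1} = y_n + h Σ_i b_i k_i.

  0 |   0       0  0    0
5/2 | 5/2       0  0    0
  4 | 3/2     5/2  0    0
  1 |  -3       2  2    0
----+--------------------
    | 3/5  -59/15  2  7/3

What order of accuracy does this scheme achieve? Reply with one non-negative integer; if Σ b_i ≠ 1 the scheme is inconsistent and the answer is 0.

b = (3/5, -59/15, 2, 7/3)
c = (0, 5/2, 4, 1)
Ac = (0, 0, 25/4, 13)
Σ b_i: 3/5·1 + (-59/15)·1 + 2·1 + 7/3·1 = 1 ✓
b·c: (-59/15)·5/2 + 2·4 + 7/3·1 = 1/2 ✓
b·c²: (-59/15)·25/4 + 2·16 + 7/3·1 = 39/4 ≠ 1/3 ⇒ order 2.
b·Ac: 2·25/4 + 7/3·13 = 257/6 ≠ 1/6

2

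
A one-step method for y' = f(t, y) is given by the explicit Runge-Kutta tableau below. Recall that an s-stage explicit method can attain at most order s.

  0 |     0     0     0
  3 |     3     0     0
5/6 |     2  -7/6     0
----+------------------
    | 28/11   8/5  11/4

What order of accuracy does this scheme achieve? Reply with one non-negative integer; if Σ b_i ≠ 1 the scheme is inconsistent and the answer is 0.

0

b = (28/11, 8/5, 11/4)
c = (0, 3, 5/6)
Ac = (0, 0, -7/2)
Σ b_i: 28/11·1 + 8/5·1 + 11/4·1 = 1517/220 ≠ 1 ⇒ order 0.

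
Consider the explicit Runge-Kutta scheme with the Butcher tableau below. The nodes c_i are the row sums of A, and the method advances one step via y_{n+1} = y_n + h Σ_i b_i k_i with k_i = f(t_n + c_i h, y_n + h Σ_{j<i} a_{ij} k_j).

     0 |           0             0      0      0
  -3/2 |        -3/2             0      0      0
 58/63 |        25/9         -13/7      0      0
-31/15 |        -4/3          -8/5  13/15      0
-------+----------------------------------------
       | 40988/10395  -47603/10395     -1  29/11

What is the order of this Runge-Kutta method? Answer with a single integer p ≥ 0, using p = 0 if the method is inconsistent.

b = (40988/10395, -47603/10395, -1, 29/11)
c = (0, -3/2, 58/63, -31/15)
Ac = (0, 0, 39/14, 3022/945)
Σ b_i: 40988/10395·1 + (-47603/10395)·1 + (-1)·1 + 29/11·1 = 1 ✓
b·c: (-47603/10395)·(-3/2) + (-1)·58/63 + 29/11·(-31/15) = 1/2 ✓
b·c²: (-47603/10395)·9/4 + (-1)·3364/3969 + 29/11·961/225 = 475681/4365900 ≠ 1/3 ⇒ order 2.
b·Ac: (-1)·39/14 + 29/11·3022/945 = 117361/20790 ≠ 1/6

2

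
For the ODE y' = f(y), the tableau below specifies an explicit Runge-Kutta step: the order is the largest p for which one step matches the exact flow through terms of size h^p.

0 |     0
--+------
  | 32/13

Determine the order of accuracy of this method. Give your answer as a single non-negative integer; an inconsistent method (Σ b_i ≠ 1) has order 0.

0

b = (32/13)
c = (0)
Σ b_i: 32/13·1 = 32/13 ≠ 1 ⇒ order 0.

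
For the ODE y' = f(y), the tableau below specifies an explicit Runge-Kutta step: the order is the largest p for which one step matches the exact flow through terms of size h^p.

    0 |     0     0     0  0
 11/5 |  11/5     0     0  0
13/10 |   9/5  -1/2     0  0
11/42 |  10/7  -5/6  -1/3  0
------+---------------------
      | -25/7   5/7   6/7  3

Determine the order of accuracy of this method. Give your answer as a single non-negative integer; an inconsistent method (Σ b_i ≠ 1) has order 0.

1

b = (-25/7, 5/7, 6/7, 3)
c = (0, 11/5, 13/10, 11/42)
Ac = (0, 0, -11/10, -34/15)
Σ b_i: (-25/7)·1 + 5/7·1 + 6/7·1 + 3·1 = 1 ✓
b·c: 5/7·11/5 + 6/7·13/10 + 3·11/42 = 243/70 ≠ 1/2 ⇒ order 1.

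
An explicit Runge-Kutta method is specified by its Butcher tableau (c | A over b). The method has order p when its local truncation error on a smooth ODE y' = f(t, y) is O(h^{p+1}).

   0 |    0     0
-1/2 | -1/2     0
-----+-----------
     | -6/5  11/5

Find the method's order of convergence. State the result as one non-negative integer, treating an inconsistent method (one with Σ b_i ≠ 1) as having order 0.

b = (-6/5, 11/5)
c = (0, -1/2)
Σ b_i: (-6/5)·1 + 11/5·1 = 1 ✓
b·c: 11/5·(-1/2) = -11/10 ≠ 1/2 ⇒ order 1.

1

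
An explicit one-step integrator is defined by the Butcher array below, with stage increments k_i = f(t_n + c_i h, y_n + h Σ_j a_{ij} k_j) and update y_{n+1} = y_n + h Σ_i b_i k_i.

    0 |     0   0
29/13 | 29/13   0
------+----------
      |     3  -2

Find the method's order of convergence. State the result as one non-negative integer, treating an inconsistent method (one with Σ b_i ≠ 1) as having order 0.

b = (3, -2)
c = (0, 29/13)
Σ b_i: 3·1 + (-2)·1 = 1 ✓
b·c: (-2)·29/13 = -58/13 ≠ 1/2 ⇒ order 1.

1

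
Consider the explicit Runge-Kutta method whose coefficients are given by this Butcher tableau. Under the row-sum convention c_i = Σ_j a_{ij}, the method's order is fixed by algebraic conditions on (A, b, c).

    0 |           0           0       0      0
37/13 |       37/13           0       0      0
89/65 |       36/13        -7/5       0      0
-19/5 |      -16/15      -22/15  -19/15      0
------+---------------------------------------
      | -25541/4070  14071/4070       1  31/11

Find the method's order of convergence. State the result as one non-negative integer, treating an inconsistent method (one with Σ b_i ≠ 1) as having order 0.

b = (-25541/4070, 14071/4070, 1, 31/11)
c = (0, 37/13, 89/65, -19/5)
Ac = (0, 0, -259/65, -5761/975)
Σ b_i: (-25541/4070)·1 + 14071/4070·1 + 1·1 + 31/11·1 = 1 ✓
b·c: 14071/4070·37/13 + 1·89/65 + 31/11·(-19/5) = 1/2 ✓
b·c²: 14071/4070·1369/169 + 1·7921/4225 + 31/11·361/25 = 1311991/18590 ≠ 1/3 ⇒ order 2.
b·Ac: 1·(-259/65) + 31/11·(-5761/975) = -221326/10725 ≠ 1/6

2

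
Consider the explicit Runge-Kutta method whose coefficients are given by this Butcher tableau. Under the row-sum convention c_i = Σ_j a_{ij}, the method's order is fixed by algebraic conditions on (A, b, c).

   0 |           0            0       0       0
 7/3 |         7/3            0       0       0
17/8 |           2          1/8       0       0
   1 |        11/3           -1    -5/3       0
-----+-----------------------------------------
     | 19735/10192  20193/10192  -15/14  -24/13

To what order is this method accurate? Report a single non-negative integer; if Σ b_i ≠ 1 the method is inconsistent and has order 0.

b = (19735/10192, 20193/10192, -15/14, -24/13)
c = (0, 7/3, 17/8, 1)
Ac = (0, 0, 7/24, -47/8)
Σ b_i: 19735/10192·1 + 20193/10192·1 + (-15/14)·1 + (-24/13)·1 = 1 ✓
b·c: 20193/10192·7/3 + (-15/14)·17/8 + (-24/13)·1 = 1/2 ✓
b·c²: 20193/10192·49/9 + (-15/14)·289/64 + (-24/13)·1 = 143359/34944 ≠ 1/3 ⇒ order 2.
b·Ac: (-15/14)·7/24 + (-24/13)·(-47/8) = 2191/208 ≠ 1/6

2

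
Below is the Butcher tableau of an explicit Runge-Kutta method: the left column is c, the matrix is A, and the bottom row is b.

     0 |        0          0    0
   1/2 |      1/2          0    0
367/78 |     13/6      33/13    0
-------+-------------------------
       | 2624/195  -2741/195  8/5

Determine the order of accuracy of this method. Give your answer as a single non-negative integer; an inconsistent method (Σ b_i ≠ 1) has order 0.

2

b = (2624/195, -2741/195, 8/5)
c = (0, 1/2, 367/78)
Ac = (0, 0, 33/26)
Σ b_i: 2624/195·1 + (-2741/195)·1 + 8/5·1 = 1 ✓
b·c: (-2741/195)·1/2 + 8/5·367/78 = 1/2 ✓
b·c²: (-2741/195)·1/4 + 8/5·134689/6084 = 970613/30420 ≠ 1/3 ⇒ order 2.
b·Ac: 8/5·33/26 = 132/65 ≠ 1/6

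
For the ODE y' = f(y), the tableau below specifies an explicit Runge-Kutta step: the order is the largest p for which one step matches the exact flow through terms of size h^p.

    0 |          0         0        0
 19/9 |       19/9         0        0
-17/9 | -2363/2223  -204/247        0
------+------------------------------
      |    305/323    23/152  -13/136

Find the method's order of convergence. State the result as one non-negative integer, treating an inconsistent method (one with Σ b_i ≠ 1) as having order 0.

b = (305/323, 23/152, -13/136)
c = (0, 19/9, -17/9)
Ac = (0, 0, -68/39)
Σ b_i: 305/323·1 + 23/152·1 + (-13/136)·1 = 1 ✓
b·c: 23/152·19/9 + (-13/136)·(-17/9) = 1/2 ✓
b·c²: 23/152·361/81 + (-13/136)·289/81 = 1/3 ✓
b·Ac: (-13/136)·(-68/39) = 1/6 ✓; 3 stages ⇒ order 3.

3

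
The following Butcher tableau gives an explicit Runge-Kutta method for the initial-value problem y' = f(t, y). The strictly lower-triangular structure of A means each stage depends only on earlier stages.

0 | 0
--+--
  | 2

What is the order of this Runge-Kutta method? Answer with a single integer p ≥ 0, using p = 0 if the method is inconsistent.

0

b = (2)
c = (0)
Σ b_i: 2·1 = 2 ≠ 1 ⇒ order 0.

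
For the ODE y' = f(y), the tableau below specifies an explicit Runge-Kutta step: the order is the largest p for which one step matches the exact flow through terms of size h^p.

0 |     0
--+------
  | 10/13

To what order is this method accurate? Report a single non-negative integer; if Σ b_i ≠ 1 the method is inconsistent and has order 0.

0

b = (10/13)
c = (0)
Σ b_i: 10/13·1 = 10/13 ≠ 1 ⇒ order 0.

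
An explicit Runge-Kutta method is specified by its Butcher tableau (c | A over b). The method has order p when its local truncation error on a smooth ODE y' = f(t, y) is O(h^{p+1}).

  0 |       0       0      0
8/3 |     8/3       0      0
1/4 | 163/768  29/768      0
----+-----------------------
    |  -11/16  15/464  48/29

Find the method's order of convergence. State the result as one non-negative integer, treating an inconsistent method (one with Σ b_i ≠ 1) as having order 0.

b = (-11/16, 15/464, 48/29)
c = (0, 8/3, 1/4)
Ac = (0, 0, 29/288)
Σ b_i: (-11/16)·1 + 15/464·1 + 48/29·1 = 1 ✓
b·c: 15/464·8/3 + 48/29·1/4 = 1/2 ✓
b·c²: 15/464·64/9 + 48/29·1/16 = 1/3 ✓
b·Ac: 48/29·29/288 = 1/6 ✓; 3 stages ⇒ order 3.

3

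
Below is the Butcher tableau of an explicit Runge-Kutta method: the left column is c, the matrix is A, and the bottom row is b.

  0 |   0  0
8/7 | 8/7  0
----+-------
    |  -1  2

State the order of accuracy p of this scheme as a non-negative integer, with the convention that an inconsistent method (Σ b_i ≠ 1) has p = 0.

1

b = (-1, 2)
c = (0, 8/7)
Σ b_i: (-1)·1 + 2·1 = 1 ✓
b·c: 2·8/7 = 16/7 ≠ 1/2 ⇒ order 1.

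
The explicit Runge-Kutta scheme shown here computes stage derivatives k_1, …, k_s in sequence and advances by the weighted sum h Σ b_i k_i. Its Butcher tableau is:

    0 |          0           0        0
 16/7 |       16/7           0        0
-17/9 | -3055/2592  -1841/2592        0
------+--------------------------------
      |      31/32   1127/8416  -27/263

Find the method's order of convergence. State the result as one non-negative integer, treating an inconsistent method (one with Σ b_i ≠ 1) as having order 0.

b = (31/32, 1127/8416, -27/263)
c = (0, 16/7, -17/9)
Ac = (0, 0, -263/162)
Σ b_i: 31/32·1 + 1127/8416·1 + (-27/263)·1 = 1 ✓
b·c: 1127/8416·16/7 + (-27/263)·(-17/9) = 1/2 ✓
b·c²: 1127/8416·256/49 + (-27/263)·289/81 = 1/3 ✓
b·Ac: (-27/263)·(-263/162) = 1/6 ✓; 3 stages ⇒ order 3.

3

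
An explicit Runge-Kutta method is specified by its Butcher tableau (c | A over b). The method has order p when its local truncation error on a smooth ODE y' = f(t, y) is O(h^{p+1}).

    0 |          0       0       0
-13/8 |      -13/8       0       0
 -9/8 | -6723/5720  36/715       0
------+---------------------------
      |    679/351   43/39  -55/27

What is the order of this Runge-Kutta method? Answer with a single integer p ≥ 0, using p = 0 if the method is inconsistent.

b = (679/351, 43/39, -55/27)
c = (0, -13/8, -9/8)
Ac = (0, 0, -9/110)
Σ b_i: 679/351·1 + 43/39·1 + (-55/27)·1 = 1 ✓
b·c: 43/39·(-13/8) + (-55/27)·(-9/8) = 1/2 ✓
b·c²: 43/39·169/64 + (-55/27)·81/64 = 1/3 ✓
b·Ac: (-55/27)·(-9/110) = 1/6 ✓; 3 stages ⇒ order 3.

3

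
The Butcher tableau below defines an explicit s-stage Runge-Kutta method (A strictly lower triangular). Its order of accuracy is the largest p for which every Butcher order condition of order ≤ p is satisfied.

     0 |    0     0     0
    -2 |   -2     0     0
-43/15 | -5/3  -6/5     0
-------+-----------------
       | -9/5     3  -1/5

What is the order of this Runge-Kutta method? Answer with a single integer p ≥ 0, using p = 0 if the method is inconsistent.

b = (-9/5, 3, -1/5)
c = (0, -2, -43/15)
Ac = (0, 0, 12/5)
Σ b_i: (-9/5)·1 + 3·1 + (-1/5)·1 = 1 ✓
b·c: 3·(-2) + (-1/5)·(-43/15) = -407/75 ≠ 1/2 ⇒ order 1.

1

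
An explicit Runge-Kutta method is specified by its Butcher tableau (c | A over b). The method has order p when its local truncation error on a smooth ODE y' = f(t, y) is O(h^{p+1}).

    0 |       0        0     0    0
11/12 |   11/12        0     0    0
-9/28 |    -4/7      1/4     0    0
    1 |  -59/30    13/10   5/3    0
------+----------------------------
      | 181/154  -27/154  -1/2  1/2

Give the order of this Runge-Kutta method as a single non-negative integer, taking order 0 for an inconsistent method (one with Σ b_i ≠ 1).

2

b = (181/154, -27/154, -1/2, 1/2)
c = (0, 11/12, -9/28, 1)
Ac = (0, 0, 11/48, 551/840)
Σ b_i: 181/154·1 + (-27/154)·1 + (-1/2)·1 + 1/2·1 = 1 ✓
b·c: (-27/154)·11/12 + (-1/2)·(-9/28) + 1/2·1 = 1/2 ✓
b·c²: (-27/154)·121/144 + (-1/2)·81/784 + 1/2·1 = 59/196 ≠ 1/3 ⇒ order 2.
b·Ac: (-1/2)·11/48 + 1/2·551/840 = 239/1120 ≠ 1/6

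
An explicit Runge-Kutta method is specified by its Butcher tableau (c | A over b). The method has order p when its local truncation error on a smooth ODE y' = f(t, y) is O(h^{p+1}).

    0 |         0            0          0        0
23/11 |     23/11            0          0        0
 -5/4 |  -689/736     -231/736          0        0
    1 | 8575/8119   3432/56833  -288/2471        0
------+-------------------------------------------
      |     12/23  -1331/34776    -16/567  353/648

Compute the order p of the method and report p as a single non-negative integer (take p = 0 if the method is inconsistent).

4

b = (12/23, -1331/34776, -16/567, 353/648)
c = (0, 23/11, -5/4, 1)
Ac = (0, 0, -21/32, 96/353)
Σ b_i: 12/23·1 + (-1331/34776)·1 + (-16/567)·1 + 353/648·1 = 1 ✓
b·c: (-1331/34776)·23/11 + (-16/567)·(-5/4) + 353/648·1 = 1/2 ✓
b·c²: (-1331/34776)·529/121 + (-16/567)·25/16 + 353/648·1 = 1/3 ✓
b·Ac: (-16/567)·(-21/32) + 353/648·96/353 = 1/6 ✓
b·c³: (-1331/34776)·12167/1331 + (-16/567)·(-125/64) + 353/648·1 = 1/4 ✓
b·(c∘Ac): (-16/567)·105/128 + 353/648·96/353 = 1/8 ✓
b·Ac²: (-16/567)·(-483/352) + 353/648·318/3883 = 1/12 ✓
b·A²c: 353/648·27/353 = 1/24 ✓; 4 stages ⇒ order 4.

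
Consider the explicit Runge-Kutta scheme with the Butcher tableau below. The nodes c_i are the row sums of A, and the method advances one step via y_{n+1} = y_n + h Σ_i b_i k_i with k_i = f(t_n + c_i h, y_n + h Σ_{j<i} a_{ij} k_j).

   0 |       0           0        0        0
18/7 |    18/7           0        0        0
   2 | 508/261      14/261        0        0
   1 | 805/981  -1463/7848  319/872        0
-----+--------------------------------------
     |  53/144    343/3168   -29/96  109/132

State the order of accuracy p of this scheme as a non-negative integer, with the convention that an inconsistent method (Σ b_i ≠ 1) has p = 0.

b = (53/144, 343/3168, -29/96, 109/132)
c = (0, 18/7, 2, 1)
Ac = (0, 0, 4/29, 55/218)
Σ b_i: 53/144·1 + 343/3168·1 + (-29/96)·1 + 109/132·1 = 1 ✓
b·c: 343/3168·18/7 + (-29/96)·2 + 109/132·1 = 1/2 ✓
b·c²: 343/3168·324/49 + (-29/96)·4 + 109/132·1 = 1/3 ✓
b·Ac: (-29/96)·4/29 + 109/132·55/218 = 1/6 ✓
b·c³: 343/3168·5832/343 + (-29/96)·8 + 109/132·1 = 1/4 ✓
b·(c∘Ac): (-29/96)·8/29 + 109/132·55/218 = 1/8 ✓
b·Ac²: (-29/96)·72/203 + 109/132·176/763 = 1/12 ✓
b·A²c: 109/132·11/218 = 1/24 ✓; 4 stages ⇒ order 4.

4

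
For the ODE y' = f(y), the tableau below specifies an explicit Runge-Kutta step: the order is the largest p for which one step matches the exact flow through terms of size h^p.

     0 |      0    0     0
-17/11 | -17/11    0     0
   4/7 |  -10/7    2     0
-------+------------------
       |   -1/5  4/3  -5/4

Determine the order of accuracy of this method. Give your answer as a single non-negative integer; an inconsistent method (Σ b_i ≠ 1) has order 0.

0

b = (-1/5, 4/3, -5/4)
c = (0, -17/11, 4/7)
Ac = (0, 0, -34/11)
Σ b_i: (-1/5)·1 + 4/3·1 + (-5/4)·1 = -7/60 ≠ 1 ⇒ order 0.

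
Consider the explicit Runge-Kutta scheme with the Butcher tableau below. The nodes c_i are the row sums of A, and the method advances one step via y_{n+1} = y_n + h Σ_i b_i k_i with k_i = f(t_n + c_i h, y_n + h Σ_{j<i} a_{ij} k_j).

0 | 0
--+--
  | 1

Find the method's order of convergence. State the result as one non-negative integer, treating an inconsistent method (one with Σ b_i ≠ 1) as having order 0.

b = (1)
c = (0)
Σ b_i: 1·1 = 1 ✓; 1 stage ⇒ order 1.

1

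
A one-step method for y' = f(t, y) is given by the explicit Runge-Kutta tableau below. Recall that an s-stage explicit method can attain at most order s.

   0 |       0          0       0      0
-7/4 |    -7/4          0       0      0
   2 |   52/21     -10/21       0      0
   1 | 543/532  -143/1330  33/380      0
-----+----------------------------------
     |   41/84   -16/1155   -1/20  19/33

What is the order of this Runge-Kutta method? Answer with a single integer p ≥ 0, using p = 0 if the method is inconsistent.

b = (41/84, -16/1155, -1/20, 19/33)
c = (0, -7/4, 2, 1)
Ac = (0, 0, 5/6, 55/152)
Σ b_i: 41/84·1 + (-16/1155)·1 + (-1/20)·1 + 19/33·1 = 1 ✓
b·c: (-16/1155)·(-7/4) + (-1/20)·2 + 19/33·1 = 1/2 ✓
b·c²: (-16/1155)·49/16 + (-1/20)·4 + 19/33·1 = 1/3 ✓
b·Ac: (-1/20)·5/6 + 19/33·55/152 = 1/6 ✓
b·c³: (-16/1155)·(-343/64) + (-1/20)·8 + 19/33·1 = 1/4 ✓
b·(c∘Ac): (-1/20)·5/3 + 19/33·55/152 = 1/8 ✓
b·Ac²: (-1/20)·(-35/24) + 19/33·11/608 = 1/12 ✓
b·A²c: 19/33·11/152 = 1/24 ✓; 4 stages ⇒ order 4.

4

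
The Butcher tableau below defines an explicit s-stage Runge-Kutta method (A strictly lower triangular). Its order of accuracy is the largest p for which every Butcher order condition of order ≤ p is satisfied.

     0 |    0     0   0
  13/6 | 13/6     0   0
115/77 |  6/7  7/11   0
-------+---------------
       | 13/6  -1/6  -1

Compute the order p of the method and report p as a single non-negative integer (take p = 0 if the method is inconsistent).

b = (13/6, -1/6, -1)
c = (0, 13/6, 115/77)
Ac = (0, 0, 91/66)
Σ b_i: 13/6·1 + (-1/6)·1 + (-1)·1 = 1 ✓
b·c: (-1/6)·13/6 + (-1)·115/77 = -5141/2772 ≠ 1/2 ⇒ order 1.

1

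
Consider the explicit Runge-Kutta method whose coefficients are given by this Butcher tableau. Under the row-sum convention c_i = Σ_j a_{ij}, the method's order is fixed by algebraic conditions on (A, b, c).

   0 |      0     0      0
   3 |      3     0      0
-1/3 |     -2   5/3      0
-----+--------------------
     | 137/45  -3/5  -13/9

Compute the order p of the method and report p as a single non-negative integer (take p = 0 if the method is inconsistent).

b = (137/45, -3/5, -13/9)
c = (0, 3, -1/3)
Ac = (0, 0, 5)
Σ b_i: 137/45·1 + (-3/5)·1 + (-13/9)·1 = 1 ✓
b·c: (-3/5)·3 + (-13/9)·(-1/3) = -178/135 ≠ 1/2 ⇒ order 1.

1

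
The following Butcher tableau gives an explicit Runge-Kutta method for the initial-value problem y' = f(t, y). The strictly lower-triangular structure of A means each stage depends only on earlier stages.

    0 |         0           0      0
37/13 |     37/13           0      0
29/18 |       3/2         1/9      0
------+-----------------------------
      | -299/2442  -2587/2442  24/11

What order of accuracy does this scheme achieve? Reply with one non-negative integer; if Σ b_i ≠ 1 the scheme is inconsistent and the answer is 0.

2

b = (-299/2442, -2587/2442, 24/11)
c = (0, 37/13, 29/18)
Ac = (0, 0, 37/117)
Σ b_i: (-299/2442)·1 + (-2587/2442)·1 + 24/11·1 = 1 ✓
b·c: (-2587/2442)·37/13 + 24/11·29/18 = 1/2 ✓
b·c²: (-2587/2442)·1369/169 + 24/11·841/324 = -22535/7722 ≠ 1/3 ⇒ order 2.
b·Ac: 24/11·37/117 = 296/429 ≠ 1/6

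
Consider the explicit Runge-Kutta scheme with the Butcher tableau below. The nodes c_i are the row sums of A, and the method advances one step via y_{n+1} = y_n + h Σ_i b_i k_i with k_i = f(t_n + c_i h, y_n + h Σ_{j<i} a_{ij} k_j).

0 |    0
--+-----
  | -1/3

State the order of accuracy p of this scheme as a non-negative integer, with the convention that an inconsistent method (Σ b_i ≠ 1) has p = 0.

b = (-1/3)
c = (0)
Σ b_i: (-1/3)·1 = -1/3 ≠ 1 ⇒ order 0.

0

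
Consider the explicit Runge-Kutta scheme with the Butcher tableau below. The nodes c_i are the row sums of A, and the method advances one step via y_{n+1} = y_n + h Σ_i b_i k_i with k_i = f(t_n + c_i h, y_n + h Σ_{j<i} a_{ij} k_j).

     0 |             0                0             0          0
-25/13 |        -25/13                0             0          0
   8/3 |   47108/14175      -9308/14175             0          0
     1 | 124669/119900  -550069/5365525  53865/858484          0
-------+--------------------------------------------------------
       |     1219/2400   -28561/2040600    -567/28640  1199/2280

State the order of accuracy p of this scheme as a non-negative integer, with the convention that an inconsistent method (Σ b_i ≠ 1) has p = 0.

4

b = (1219/2400, -28561/2040600, -567/28640, 1199/2280)
c = (0, -25/13, 8/3, 1)
Ac = (0, 0, 716/567, 437/1199)
Σ b_i: 1219/2400·1 + (-28561/2040600)·1 + (-567/28640)·1 + 1199/2280·1 = 1 ✓
b·c: (-28561/2040600)·(-25/13) + (-567/28640)·8/3 + 1199/2280·1 = 1/2 ✓
b·c²: (-28561/2040600)·625/169 + (-567/28640)·64/9 + 1199/2280·1 = 1/3 ✓
b·Ac: (-567/28640)·716/567 + 1199/2280·437/1199 = 1/6 ✓
b·c³: (-28561/2040600)·(-15625/2197) + (-567/28640)·512/27 + 1199/2280·1 = 1/4 ✓
b·(c∘Ac): (-567/28640)·5728/1701 + 1199/2280·437/1199 = 1/8 ✓
b·Ac²: (-567/28640)·(-17900/7371) + 1199/2280·95/1417 = 1/12 ✓
b·A²c: 1199/2280·95/1199 = 1/24 ✓; 4 stages ⇒ order 4.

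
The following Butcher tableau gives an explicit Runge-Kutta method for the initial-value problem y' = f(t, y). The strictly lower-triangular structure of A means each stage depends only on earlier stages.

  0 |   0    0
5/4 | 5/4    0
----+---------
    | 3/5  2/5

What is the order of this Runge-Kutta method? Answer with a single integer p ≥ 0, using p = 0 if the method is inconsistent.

2

b = (3/5, 2/5)
c = (0, 5/4)
Σ b_i: 3/5·1 + 2/5·1 = 1 ✓
b·c: 2/5·5/4 = 1/2 ✓; 2 stages ⇒ order 2.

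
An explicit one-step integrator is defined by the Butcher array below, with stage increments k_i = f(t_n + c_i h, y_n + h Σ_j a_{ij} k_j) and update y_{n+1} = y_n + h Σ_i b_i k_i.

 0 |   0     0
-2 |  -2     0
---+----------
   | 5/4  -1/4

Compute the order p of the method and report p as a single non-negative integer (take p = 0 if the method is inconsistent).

2

b = (5/4, -1/4)
c = (0, -2)
Σ b_i: 5/4·1 + (-1/4)·1 = 1 ✓
b·c: (-1/4)·(-2) = 1/2 ✓; 2 stages ⇒ order 2.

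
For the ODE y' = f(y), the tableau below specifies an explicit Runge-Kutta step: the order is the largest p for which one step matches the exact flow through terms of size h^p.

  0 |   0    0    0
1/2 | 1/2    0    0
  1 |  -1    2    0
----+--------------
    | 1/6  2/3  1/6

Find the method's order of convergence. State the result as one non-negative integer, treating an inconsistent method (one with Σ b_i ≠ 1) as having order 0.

b = (1/6, 2/3, 1/6)
c = (0, 1/2, 1)
Ac = (0, 0, 1)
Σ b_i: 1/6·1 + 2/3·1 + 1/6·1 = 1 ✓
b·c: 2/3·1/2 + 1/6·1 = 1/2 ✓
b·c²: 2/3·1/4 + 1/6·1 = 1/3 ✓
b·Ac: 1/6·1 = 1/6 ✓; 3 stages ⇒ order 3.

3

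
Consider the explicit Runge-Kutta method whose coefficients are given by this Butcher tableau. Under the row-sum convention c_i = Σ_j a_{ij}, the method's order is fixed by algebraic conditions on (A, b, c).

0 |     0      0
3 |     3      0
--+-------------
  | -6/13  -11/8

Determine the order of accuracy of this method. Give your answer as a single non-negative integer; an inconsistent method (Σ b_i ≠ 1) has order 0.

0

b = (-6/13, -11/8)
c = (0, 3)
Σ b_i: (-6/13)·1 + (-11/8)·1 = -191/104 ≠ 1 ⇒ order 0.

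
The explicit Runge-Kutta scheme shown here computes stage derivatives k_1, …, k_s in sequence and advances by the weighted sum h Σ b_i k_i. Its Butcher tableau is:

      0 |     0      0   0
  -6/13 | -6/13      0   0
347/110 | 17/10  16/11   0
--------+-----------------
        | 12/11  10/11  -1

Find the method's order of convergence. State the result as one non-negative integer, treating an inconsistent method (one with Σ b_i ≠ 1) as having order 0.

1

b = (12/11, 10/11, -1)
c = (0, -6/13, 347/110)
Ac = (0, 0, -96/143)
Σ b_i: 12/11·1 + 10/11·1 + (-1)·1 = 1 ✓
b·c: 10/11·(-6/13) + (-1)·347/110 = -5111/1430 ≠ 1/2 ⇒ order 1.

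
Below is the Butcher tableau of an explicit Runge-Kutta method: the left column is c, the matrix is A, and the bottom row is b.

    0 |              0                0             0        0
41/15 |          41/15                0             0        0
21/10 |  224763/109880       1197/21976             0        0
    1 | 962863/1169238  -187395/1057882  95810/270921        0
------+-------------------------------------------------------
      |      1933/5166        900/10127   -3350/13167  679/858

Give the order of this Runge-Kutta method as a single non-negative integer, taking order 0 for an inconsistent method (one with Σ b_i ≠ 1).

4

b = (1933/5166, 900/10127, -3350/13167, 679/858)
c = (0, 41/15, 21/10, 1)
Ac = (0, 0, 399/2680, 351/1358)
Σ b_i: 1933/5166·1 + 900/10127·1 + (-3350/13167)·1 + 679/858·1 = 1 ✓
b·c: 900/10127·41/15 + (-3350/13167)·21/10 + 679/858·1 = 1/2 ✓
b·c²: 900/10127·1681/225 + (-3350/13167)·441/100 + 679/858·1 = 1/3 ✓
b·Ac: (-3350/13167)·399/2680 + 679/858·351/1358 = 1/6 ✓
b·c³: 900/10127·68921/3375 + (-3350/13167)·9261/1000 + 679/858·1 = 1/4 ✓
b·(c∘Ac): (-3350/13167)·8379/26800 + 679/858·351/1358 = 1/8 ✓
b·Ac²: (-3350/13167)·5453/13400 + 679/858·481/2037 = 1/12 ✓
b·A²c: 679/858·143/2716 = 1/24 ✓; 4 stages ⇒ order 4.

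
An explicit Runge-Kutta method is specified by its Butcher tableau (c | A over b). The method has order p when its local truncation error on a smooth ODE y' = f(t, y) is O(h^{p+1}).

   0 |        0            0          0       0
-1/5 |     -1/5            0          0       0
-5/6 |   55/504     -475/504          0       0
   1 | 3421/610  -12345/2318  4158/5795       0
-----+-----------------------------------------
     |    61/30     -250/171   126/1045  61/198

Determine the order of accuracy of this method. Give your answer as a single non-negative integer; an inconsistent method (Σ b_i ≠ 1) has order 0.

b = (61/30, -250/171, 126/1045, 61/198)
c = (0, -1/5, -5/6, 1)
Ac = (0, 0, 95/504, 57/122)
Σ b_i: 61/30·1 + (-250/171)·1 + 126/1045·1 + 61/198·1 = 1 ✓
b·c: (-250/171)·(-1/5) + 126/1045·(-5/6) + 61/198·1 = 1/2 ✓
b·c²: (-250/171)·1/25 + 126/1045·25/36 + 61/198·1 = 1/3 ✓
b·Ac: 126/1045·95/504 + 61/198·57/122 = 1/6 ✓
b·c³: (-250/171)·(-1/125) + 126/1045·(-125/216) + 61/198·1 = 1/4 ✓
b·(c∘Ac): 126/1045·(-475/3024) + 61/198·57/122 = 1/8 ✓
b·Ac²: 126/1045·(-19/504) + 61/198·87/305 = 1/12 ✓
b·A²c: 61/198·33/244 = 1/24 ✓; 4 stages ⇒ order 4.

4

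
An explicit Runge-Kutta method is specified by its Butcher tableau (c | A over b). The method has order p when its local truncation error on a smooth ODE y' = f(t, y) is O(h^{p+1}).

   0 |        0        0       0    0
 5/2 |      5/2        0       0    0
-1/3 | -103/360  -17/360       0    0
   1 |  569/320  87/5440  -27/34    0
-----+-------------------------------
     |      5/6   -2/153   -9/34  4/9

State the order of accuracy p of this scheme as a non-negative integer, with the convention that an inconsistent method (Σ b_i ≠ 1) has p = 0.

4

b = (5/6, -2/153, -9/34, 4/9)
c = (0, 5/2, -1/3, 1)
Ac = (0, 0, -17/144, 39/128)
Σ b_i: 5/6·1 + (-2/153)·1 + (-9/34)·1 + 4/9·1 = 1 ✓
b·c: (-2/153)·5/2 + (-9/34)·(-1/3) + 4/9·1 = 1/2 ✓
b·c²: (-2/153)·25/4 + (-9/34)·1/9 + 4/9·1 = 1/3 ✓
b·Ac: (-9/34)·(-17/144) + 4/9·39/128 = 1/6 ✓
b·c³: (-2/153)·125/8 + (-9/34)·(-1/27) + 4/9·1 = 1/4 ✓
b·(c∘Ac): (-9/34)·17/432 + 4/9·39/128 = 1/8 ✓
b·Ac²: (-9/34)·(-85/288) + 4/9·3/256 = 1/12 ✓
b·A²c: 4/9·3/32 = 1/24 ✓; 4 stages ⇒ order 4.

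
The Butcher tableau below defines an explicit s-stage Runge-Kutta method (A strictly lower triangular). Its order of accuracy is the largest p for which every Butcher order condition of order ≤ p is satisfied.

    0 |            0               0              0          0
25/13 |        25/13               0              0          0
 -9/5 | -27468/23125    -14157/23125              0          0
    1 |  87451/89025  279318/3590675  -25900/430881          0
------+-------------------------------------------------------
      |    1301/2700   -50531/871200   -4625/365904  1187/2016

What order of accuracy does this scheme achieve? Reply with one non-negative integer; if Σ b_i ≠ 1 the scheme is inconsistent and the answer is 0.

b = (1301/2700, -50531/871200, -4625/365904, 1187/2016)
c = (0, 25/13, -9/5, 1)
Ac = (0, 0, -1089/925, 306/1187)
Σ b_i: 1301/2700·1 + (-50531/871200)·1 + (-4625/365904)·1 + 1187/2016·1 = 1 ✓
b·c: (-50531/871200)·25/13 + (-4625/365904)·(-9/5) + 1187/2016·1 = 1/2 ✓
b·c²: (-50531/871200)·625/169 + (-4625/365904)·81/25 + 1187/2016·1 = 1/3 ✓
b·Ac: (-4625/365904)·(-1089/925) + 1187/2016·306/1187 = 1/6 ✓
b·c³: (-50531/871200)·15625/2197 + (-4625/365904)·(-729/125) + 1187/2016·1 = 1/4 ✓
b·(c∘Ac): (-4625/365904)·9801/4625 + 1187/2016·306/1187 = 1/8 ✓
b·Ac²: (-4625/365904)·(-1089/481) + 1187/2016·1434/15431 = 1/12 ✓
b·A²c: 1187/2016·84/1187 = 1/24 ✓; 4 stages ⇒ order 4.

4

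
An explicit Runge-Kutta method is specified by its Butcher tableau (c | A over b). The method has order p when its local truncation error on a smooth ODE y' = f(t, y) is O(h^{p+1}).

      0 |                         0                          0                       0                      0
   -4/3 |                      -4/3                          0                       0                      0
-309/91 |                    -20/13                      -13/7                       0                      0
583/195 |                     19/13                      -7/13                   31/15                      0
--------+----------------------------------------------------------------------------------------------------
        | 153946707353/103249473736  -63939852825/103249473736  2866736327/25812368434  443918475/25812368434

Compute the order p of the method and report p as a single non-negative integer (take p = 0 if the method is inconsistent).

b = (153946707353/103249473736, -63939852825/103249473736, 2866736327/25812368434, 443918475/25812368434)
c = (0, -4/3, -309/91, 583/195)
Ac = (0, 0, 52/21, -8599/1365)
Σ b_i: 153946707353/103249473736·1 + (-63939852825/103249473736)·1 + 2866736327/25812368434·1 + 443918475/25812368434·1 = 1 ✓
b·c: (-63939852825/103249473736)·(-4/3) + 2866736327/25812368434·(-309/91) + 443918475/25812368434·583/195 = 1/2 ✓
b·c²: (-63939852825/103249473736)·16/9 + 2866736327/25812368434·95481/8281 + 443918475/25812368434·339889/38025 = 1/3 ✓
b·Ac: 2866736327/25812368434·52/21 + 443918475/25812368434·(-8599/1365) = 1/6 ✓
b·c³: (-63939852825/103249473736)·(-64/27) + 2866736327/25812368434·(-29503629/753571) + 443918475/25812368434·198155287/7414875 = -1663173054757723/687060716791995 ≠ 1/4 ⇒ order 3.
b·(c∘Ac): 2866736327/25812368434·(-412/49) + 443918475/25812368434·(-5013217/266175) = -422043389765/335560789642 ≠ 1/8
b·Ac²: 2866736327/25812368434·(-208/63) + 443918475/25812368434·8523013/372645 = 563779990177/21140329747446 ≠ 1/12
b·A²c: 443918475/25812368434·1612/315 = 1135867590/12906184217 ≠ 1/24

3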